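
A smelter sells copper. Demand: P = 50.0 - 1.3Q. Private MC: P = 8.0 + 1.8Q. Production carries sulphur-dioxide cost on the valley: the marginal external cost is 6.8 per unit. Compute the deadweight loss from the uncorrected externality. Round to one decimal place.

Market equilibrium (private): 8.0 + 1.8Q = 50.0 - 1.3Q → Q_m = 13.5484.
Social marginal cost = private MC + MEC = 14.8 + 1.8Q.
Set SMC = demand: 14.8 + 1.8Q = 50.0 - 1.3Q → Q* = 11.3548.
The welfare-loss triangle has base |Q_m − Q*| and height MEC(Q_m) (the vertical gap between SMC and demand is zero at Q* and MEC at Q_m).
DWL = ½ × 2.1936 × 6.8000 = 7.4582.

DWL = 7.5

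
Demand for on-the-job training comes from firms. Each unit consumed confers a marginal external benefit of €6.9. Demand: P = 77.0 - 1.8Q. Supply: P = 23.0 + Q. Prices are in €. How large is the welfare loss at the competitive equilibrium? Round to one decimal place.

DWL = €8.5

Market equilibrium (private): 23.0 + Q = 77.0 - 1.8Q → Q_m = 19.2857.
Social marginal benefit = demand + MEB = 83.9 - 1.8Q.
Set SMB = MC: 83.9 - 1.8Q = 23.0 + Q → Q* = 21.7500.
The welfare-loss triangle has base |Q_m − Q*| and height MEB(Q_m) (the vertical gap between SMB and MC is zero at Q* and MEB at Q_m).
DWL = ½ × 2.4643 × 6.9000 = 8.5018.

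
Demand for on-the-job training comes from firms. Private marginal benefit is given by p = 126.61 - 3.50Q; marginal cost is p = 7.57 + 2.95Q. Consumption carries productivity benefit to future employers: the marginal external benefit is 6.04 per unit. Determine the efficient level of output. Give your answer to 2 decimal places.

Social marginal benefit = demand + MEB = 132.65 - 3.50Q.
Set SMB = MC: 132.65 - 3.50Q = 7.57 + 2.95Q → Q* = 19.3922.

Q* = 19.39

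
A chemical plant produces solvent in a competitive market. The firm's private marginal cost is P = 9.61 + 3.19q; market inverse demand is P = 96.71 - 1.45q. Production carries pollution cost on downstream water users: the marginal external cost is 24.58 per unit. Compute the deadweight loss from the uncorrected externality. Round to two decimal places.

Market equilibrium (private): 9.61 + 3.19q = 96.71 - 1.45q → q_m = 18.7716.
Social marginal cost = private MC + MEC = 34.19 + 3.19q.
Set SMC = demand: 34.19 + 3.19q = 96.71 - 1.45q → q* = 13.4741.
The loss is the area between SMC and demand from q* to q_m; with linear curves that's a triangle of height MEC(q_m).
DWL = ½ × 5.2975 × 24.5800 = 65.1063.

DWL = 65.11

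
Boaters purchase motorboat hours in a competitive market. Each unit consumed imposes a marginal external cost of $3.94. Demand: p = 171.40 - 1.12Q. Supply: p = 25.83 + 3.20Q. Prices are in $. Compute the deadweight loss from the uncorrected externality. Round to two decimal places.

DWL = $1.80

Market equilibrium (private): 25.83 + 3.20Q = 171.40 - 1.12Q → Q_m = 33.6968.
Social marginal benefit = demand − MEC = 167.46 - 1.12Q.
Set SMB = MC: 167.46 - 1.12Q = 25.83 + 3.20Q → Q* = 32.7847.
Between Q* and Q_m the wedge MC − SMB runs linearly from 0 to MEC(Q_m), so the loss is a triangle.
DWL = ½ × 0.9121 × 3.9400 = 1.7968.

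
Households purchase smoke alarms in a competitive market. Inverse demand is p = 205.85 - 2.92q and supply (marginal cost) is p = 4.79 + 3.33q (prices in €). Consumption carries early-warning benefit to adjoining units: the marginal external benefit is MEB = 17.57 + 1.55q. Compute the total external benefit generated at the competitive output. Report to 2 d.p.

€1367.25

Market equilibrium (private): 4.79 + 3.33q = 205.85 - 2.92q → q_m = 32.1696.
Total external benefit = ∫₀^{q_m} (17.57 + 1.55q) dq = 17.57×32.1696 + ½×1.55×32.1696² = 1367.2543.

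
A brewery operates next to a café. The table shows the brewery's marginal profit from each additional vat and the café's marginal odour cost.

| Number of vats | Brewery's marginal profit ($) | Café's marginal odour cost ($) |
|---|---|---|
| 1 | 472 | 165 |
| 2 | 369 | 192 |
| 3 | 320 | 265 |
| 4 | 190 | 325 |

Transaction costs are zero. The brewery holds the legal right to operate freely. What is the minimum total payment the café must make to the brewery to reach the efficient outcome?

$190

Left alone the brewery would choose level 4 (marginal profit stays positive).
Efficient level: k* = 3 (marginal profit ≥ marginal odour cost through 3).
The café must at least cover the brewery's forgone profit from cutting 4→3: 190 = 190.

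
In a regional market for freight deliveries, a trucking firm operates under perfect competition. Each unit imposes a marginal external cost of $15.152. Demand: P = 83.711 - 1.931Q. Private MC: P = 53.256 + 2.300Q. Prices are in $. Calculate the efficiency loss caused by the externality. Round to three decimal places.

DWL = $27.131

Market equilibrium (private): 53.256 + 2.300Q = 83.711 - 1.931Q → Q_m = 7.1981.
Social marginal cost = private MC + MEC = 68.408 + 2.300Q.
Set SMC = demand: 68.408 + 2.300Q = 83.711 - 1.931Q → Q* = 3.6169.
Height of the DWL triangle at Q_m is SMC(Q_m) − demand(Q_m) = MEC(Q_m) = 15.1520.
DWL = ½ × 3.5812 × 15.1520 = 27.1312.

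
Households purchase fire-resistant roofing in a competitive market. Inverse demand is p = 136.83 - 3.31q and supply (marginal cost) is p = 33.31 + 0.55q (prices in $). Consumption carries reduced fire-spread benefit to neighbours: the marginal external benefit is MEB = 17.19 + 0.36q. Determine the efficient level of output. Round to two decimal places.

q* = 34.49

Social marginal benefit = demand + MEB = 154.02 - 2.95q.
Set SMB = MC: 154.02 - 2.95q = 33.31 + 0.55q → q* = 34.4886.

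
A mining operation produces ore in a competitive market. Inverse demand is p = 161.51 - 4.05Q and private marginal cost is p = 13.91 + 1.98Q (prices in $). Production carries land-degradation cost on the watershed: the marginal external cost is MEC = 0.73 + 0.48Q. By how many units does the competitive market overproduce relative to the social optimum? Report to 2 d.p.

1.92 units

Market equilibrium (private): 13.91 + 1.98Q = 161.51 - 4.05Q → Q_m = 24.4776.
Social marginal cost = private MC + MEC = 14.64 + 2.46Q.
Set SMC = demand: 14.64 + 2.46Q = 161.51 - 4.05Q → Q* = 22.5607.
Gap = |24.4776 − 22.5607| = 1.9169.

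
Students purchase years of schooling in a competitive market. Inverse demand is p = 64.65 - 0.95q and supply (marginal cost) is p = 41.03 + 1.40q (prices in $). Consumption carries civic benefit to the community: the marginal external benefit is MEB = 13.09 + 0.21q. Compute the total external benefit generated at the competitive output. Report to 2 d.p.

Market equilibrium (private): 41.03 + 1.40q = 64.65 - 0.95q → q_m = 10.0511.
Total external benefit = ∫₀^{q_m} (13.09 + 0.21q) dq = 13.09×10.0511 + ½×0.21×10.0511² = 142.1765.

$142.18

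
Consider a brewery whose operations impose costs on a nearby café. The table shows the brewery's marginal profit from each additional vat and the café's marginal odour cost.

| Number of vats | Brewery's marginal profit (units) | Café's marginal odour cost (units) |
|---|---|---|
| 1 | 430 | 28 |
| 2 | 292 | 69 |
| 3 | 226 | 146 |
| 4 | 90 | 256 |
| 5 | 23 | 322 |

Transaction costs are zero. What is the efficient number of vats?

Bargaining reaches the level where marginal profit last exceeds marginal odour cost.
That holds through level 3 (226 ≥ 146) but not at 4 (90 < 256).

3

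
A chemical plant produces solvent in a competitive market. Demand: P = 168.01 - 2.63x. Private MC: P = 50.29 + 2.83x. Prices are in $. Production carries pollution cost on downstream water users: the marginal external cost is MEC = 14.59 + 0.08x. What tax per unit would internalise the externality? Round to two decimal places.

tax = $16.08 per unit

Social marginal cost = private MC + MEC = 64.88 + 2.91x.
Set SMC = demand: 64.88 + 2.91x = 168.01 - 2.63x → x* = 18.6155.
The Pigouvian tax equals MEC at x*: 14.59 + 0.08×18.6155 = 16.0792.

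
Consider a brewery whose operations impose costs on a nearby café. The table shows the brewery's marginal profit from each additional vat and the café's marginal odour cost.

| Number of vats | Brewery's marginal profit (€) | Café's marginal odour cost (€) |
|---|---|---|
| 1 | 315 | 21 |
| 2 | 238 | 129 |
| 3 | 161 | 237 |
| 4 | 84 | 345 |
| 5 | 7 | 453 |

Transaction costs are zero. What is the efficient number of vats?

Bargaining reaches the level where marginal profit last exceeds marginal odour cost.
That holds through level 2 (238 ≥ 129) but not at 3 (161 < 237).

2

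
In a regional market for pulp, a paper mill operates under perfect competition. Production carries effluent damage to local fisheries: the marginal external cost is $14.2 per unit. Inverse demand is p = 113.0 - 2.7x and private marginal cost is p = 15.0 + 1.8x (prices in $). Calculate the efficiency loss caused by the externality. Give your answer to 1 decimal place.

DWL = $22.4

Market equilibrium (private): 15.0 + 1.8x = 113.0 - 2.7x → x_m = 21.7778.
Social marginal cost = private MC + MEC = 29.2 + 1.8x.
Set SMC = demand: 29.2 + 1.8x = 113.0 - 2.7x → x* = 18.6222.
The welfare-loss triangle has base |x_m − x*| and height MEC(x_m) (the vertical gap between SMC and demand is zero at x* and MEC at x_m).
DWL = ½ × 3.1556 × 14.2000 = 22.4048.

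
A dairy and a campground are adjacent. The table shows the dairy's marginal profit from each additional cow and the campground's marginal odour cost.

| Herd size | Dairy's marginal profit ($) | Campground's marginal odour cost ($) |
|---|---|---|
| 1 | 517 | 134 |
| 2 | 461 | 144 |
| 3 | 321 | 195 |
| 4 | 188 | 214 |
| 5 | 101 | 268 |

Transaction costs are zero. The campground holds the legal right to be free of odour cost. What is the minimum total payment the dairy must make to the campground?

Efficient level: marginal profit ≥ marginal odour cost through level 3, so k* = 3.
With the campground holding the right, the dairy must at least compensate total damage at k*: 134 + 144 + 195 = 473.

$473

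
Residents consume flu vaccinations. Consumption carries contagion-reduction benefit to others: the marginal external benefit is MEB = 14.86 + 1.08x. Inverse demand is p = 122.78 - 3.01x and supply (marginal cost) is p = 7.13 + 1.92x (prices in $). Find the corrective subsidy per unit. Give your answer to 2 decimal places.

subsidy = $51.47 per unit

Social marginal benefit = demand + MEB = 137.64 - 1.93x.
Set SMB = MC: 137.64 - 1.93x = 7.13 + 1.92x → x* = 33.8987.
The Pigouvian subsidy equals MEB at x*: 14.86 + 1.08×33.8987 = 51.4706.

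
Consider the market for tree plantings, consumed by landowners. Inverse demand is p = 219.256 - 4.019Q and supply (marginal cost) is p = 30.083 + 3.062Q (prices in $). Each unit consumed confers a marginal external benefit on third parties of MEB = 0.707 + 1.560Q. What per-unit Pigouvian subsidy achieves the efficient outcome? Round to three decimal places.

Social marginal benefit = demand + MEB = 219.963 - 2.459Q.
Set SMB = MC: 219.963 - 2.459Q = 30.083 + 3.062Q → Q* = 34.3923.
The Pigouvian subsidy equals MEB at Q*: 0.707 + 1.560×34.3923 = 54.3590.

subsidy = $54.359 per unit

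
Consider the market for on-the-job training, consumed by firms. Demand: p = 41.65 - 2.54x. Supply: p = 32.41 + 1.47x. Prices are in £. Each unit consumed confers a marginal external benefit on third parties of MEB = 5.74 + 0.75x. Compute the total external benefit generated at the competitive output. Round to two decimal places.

Market equilibrium (private): 32.41 + 1.47x = 41.65 - 2.54x → x_m = 2.3042.
Total external benefit = ∫₀^{x_m} (5.74 + 0.75x) dx = 5.74×2.3042 + ½×0.75×2.3042² = 15.2171.

£15.22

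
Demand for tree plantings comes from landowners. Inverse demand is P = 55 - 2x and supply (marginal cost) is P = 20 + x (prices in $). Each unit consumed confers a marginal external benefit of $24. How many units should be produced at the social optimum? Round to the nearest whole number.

Social marginal benefit = demand + MEB = 79 - 2x.
Set SMB = MC: 79 - 2x = 20 + x → x* = 19.6667.

x* = 20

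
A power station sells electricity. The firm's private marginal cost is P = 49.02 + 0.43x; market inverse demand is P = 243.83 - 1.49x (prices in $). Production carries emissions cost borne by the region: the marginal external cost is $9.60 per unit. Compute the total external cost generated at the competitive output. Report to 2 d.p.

$974.05

Market equilibrium (private): 49.02 + 0.43x = 243.83 - 1.49x → x_m = 101.4635.
Total external cost = MEC × x_m = 9.60 × 101.4635 = 974.0496.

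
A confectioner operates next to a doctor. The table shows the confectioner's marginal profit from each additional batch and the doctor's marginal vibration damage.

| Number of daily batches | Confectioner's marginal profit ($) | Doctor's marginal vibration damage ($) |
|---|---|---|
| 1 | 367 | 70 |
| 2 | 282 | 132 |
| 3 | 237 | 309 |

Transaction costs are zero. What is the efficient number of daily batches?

Bargaining reaches the level where marginal profit last exceeds marginal vibration damage.
That holds through level 2 (282 ≥ 132) but not at 3 (237 < 309).

2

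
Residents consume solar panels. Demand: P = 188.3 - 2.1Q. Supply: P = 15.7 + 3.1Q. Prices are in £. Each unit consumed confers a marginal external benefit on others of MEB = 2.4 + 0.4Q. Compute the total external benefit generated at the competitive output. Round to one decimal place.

£300.0

Market equilibrium (private): 15.7 + 3.1Q = 188.3 - 2.1Q → Q_m = 33.1923.
Total external benefit = ∫₀^{Q_m} (2.4 + 0.4Q) dQ = 2.4×33.1923 + ½×0.4×33.1923² = 300.0073.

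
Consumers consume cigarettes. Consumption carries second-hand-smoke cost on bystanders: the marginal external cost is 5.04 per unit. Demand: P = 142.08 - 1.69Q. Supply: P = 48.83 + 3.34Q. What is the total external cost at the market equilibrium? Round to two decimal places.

93.44

Market equilibrium (private): 48.83 + 3.34Q = 142.08 - 1.69Q → Q_m = 18.5388.
Total external cost = MEC × Q_m = 5.04 × 18.5388 = 93.4356.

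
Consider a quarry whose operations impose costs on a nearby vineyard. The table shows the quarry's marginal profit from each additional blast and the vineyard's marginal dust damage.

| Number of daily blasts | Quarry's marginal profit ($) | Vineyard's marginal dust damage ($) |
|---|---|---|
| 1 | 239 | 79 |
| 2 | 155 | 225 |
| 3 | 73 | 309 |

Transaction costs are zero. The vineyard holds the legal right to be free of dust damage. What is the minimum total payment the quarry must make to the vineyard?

Efficient level: marginal profit ≥ marginal dust damage through level 1, so k* = 1.
With the vineyard holding the right, the quarry must at least compensate total damage at k*: 79 = 79.

$79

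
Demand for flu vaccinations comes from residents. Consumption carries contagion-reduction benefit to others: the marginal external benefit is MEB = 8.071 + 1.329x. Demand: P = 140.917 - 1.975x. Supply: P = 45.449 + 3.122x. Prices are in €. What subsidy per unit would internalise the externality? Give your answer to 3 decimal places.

Social marginal benefit = demand + MEB = 148.988 - 0.646x.
Set SMB = MC: 148.988 - 0.646x = 45.449 + 3.122x → x* = 27.4785.
The Pigouvian subsidy equals MEB at x*: 8.071 + 1.329×27.4785 = 44.5899.

subsidy = €44.590 per unit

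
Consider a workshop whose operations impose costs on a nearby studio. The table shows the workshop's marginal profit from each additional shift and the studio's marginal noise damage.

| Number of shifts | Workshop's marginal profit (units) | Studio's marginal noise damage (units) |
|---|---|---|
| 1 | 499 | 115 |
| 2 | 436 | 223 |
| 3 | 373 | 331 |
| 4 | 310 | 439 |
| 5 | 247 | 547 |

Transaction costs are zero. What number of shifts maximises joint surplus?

3

Bargaining reaches the level where marginal profit last exceeds marginal noise damage.
That holds through level 3 (373 ≥ 331) but not at 4 (310 < 439).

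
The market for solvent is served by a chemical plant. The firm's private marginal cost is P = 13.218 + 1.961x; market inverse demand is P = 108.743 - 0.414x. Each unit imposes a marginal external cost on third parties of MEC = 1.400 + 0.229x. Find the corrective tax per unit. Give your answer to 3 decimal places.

Social marginal cost = private MC + MEC = 14.618 + 2.190x.
Set SMC = demand: 14.618 + 2.190x = 108.743 - 0.414x → x* = 36.1463.
The Pigouvian tax equals MEC at x*: 1.400 + 0.229×36.1463 = 9.6775.

tax = 9.678 per unit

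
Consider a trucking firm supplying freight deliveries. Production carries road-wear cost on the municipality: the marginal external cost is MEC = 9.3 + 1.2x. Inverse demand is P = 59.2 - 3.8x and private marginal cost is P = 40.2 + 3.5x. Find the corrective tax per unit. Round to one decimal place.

Social marginal cost = private MC + MEC = 49.5 + 4.7x.
Set SMC = demand: 49.5 + 4.7x = 59.2 - 3.8x → x* = 1.1412.
The Pigouvian tax equals MEC at x*: 9.3 + 1.2×1.1412 = 10.6694.

tax = 10.7 per unit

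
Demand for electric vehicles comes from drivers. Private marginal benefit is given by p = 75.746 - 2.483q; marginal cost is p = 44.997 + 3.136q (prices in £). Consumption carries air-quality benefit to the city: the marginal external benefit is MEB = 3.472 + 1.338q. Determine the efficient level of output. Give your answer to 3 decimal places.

q* = 7.994

Social marginal benefit = demand + MEB = 79.218 - 1.145q.
Set SMB = MC: 79.218 - 1.145q = 44.997 + 3.136q → q* = 7.9937.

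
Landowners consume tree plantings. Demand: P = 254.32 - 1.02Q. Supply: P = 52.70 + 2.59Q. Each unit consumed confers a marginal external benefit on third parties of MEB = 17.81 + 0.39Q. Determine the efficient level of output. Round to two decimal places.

Q* = 68.15

Social marginal benefit = demand + MEB = 272.13 - 0.63Q.
Set SMB = MC: 272.13 - 0.63Q = 52.70 + 2.59Q → Q* = 68.1460.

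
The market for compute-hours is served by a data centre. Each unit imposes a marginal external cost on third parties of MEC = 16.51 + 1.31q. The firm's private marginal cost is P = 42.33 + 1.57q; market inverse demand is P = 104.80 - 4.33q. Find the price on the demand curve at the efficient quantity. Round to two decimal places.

P = 77.20

Social marginal cost = private MC + MEC = 58.84 + 2.88q.
Set SMC = demand: 58.84 + 2.88q = 104.80 - 4.33q → q* = 6.3745.
Consumer price on the demand curve at q*: 104.80 − 4.33×6.3745 = 77.1984.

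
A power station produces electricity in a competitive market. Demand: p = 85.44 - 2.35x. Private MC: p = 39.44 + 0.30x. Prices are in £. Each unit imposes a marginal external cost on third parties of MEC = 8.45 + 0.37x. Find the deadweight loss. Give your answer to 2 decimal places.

DWL = £36.62

Market equilibrium (private): 39.44 + 0.30x = 85.44 - 2.35x → x_m = 17.3585.
Social marginal cost = private MC + MEC = 47.89 + 0.67x.
Set SMC = demand: 47.89 + 0.67x = 85.44 - 2.35x → x* = 12.4338.
The welfare-loss triangle has base |x_m − x*| and height MEC(x_m) (the vertical gap between SMC and demand is zero at x* and MEC at x_m).
DWL = ½ × 4.9247 × 14.8726 = 36.6215.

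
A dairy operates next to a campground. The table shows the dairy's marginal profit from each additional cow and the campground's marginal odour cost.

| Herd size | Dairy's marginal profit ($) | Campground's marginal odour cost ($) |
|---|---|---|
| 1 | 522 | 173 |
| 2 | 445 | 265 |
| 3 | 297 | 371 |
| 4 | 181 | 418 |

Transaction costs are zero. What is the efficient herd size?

2

Bargaining reaches the level where marginal profit last exceeds marginal odour cost.
That holds through level 2 (445 ≥ 265) but not at 3 (297 < 371).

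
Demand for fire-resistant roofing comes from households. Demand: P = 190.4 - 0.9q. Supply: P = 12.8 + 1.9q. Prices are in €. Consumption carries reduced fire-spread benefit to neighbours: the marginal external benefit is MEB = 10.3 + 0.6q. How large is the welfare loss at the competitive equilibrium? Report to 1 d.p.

DWL = €531.5

Market equilibrium (private): 12.8 + 1.9q = 190.4 - 0.9q → q_m = 63.4286.
Social marginal benefit = demand + MEB = 200.7 - 0.3q.
Set SMB = MC: 200.7 - 0.3q = 12.8 + 1.9q → q* = 85.4091.
The loss is the area between SMB and MC from q* to q_m; with linear curves that's a triangle of height MEB(q_m).
DWL = ½ × 21.9805 × 48.3571 = 531.4566.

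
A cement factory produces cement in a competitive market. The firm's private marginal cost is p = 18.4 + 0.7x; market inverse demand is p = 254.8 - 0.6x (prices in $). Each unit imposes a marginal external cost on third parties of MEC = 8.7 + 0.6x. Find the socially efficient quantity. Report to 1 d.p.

Social marginal cost = private MC + MEC = 27.1 + 1.3x.
Set SMC = demand: 27.1 + 1.3x = 254.8 - 0.6x → x* = 119.8421.

x* = 119.8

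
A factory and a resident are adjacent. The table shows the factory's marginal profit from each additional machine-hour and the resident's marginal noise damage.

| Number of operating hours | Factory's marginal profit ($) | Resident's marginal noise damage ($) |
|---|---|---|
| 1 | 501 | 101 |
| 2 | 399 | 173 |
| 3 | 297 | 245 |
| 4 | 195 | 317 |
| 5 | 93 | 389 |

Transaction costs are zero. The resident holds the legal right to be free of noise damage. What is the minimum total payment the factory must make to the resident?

Efficient level: marginal profit ≥ marginal noise damage through level 3, so k* = 3.
With the resident holding the right, the factory must at least compensate total damage at k*: 101 + 173 + 245 = 519.

$519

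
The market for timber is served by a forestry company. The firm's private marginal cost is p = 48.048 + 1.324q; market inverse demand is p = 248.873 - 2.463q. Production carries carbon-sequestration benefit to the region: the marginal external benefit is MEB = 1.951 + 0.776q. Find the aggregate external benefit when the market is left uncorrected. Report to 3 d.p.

1194.592

Market equilibrium (private): 48.048 + 1.324q = 248.873 - 2.463q → q_m = 53.0301.
Total external benefit = ∫₀^{q_m} (1.951 + 0.776q) dq = 1.951×53.0301 + ½×0.776×53.0301² = 1194.5920.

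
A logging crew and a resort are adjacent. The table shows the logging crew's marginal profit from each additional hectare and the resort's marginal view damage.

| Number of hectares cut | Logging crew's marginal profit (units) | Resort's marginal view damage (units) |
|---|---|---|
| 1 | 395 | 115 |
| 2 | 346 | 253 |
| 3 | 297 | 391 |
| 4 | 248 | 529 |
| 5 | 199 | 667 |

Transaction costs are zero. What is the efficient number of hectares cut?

2

Bargaining reaches the level where marginal profit last exceeds marginal view damage.
That holds through level 2 (346 ≥ 253) but not at 3 (297 < 391).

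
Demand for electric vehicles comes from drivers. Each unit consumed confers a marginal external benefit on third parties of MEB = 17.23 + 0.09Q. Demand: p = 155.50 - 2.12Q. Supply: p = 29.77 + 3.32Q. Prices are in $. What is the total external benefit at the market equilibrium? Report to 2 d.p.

$422.26

Market equilibrium (private): 29.77 + 3.32Q = 155.50 - 2.12Q → Q_m = 23.1121.
Total external benefit = ∫₀^{Q_m} (17.23 + 0.09Q) dQ = 17.23×23.1121 + ½×0.09×23.1121² = 422.2591.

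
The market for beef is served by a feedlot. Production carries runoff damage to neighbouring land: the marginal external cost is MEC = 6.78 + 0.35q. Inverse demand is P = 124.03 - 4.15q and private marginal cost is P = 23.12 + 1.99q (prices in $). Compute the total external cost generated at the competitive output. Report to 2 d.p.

Market equilibrium (private): 23.12 + 1.99q = 124.03 - 4.15q → q_m = 16.4349.
Total external cost = ∫₀^{q_m} (6.78 + 0.35q) dq = 6.78×16.4349 + ½×0.35×16.4349² = 158.6972.

$158.70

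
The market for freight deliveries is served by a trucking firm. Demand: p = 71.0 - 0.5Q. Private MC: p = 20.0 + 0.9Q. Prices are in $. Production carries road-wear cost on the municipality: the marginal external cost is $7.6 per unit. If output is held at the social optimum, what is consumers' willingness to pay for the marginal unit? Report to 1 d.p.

Social marginal cost = private MC + MEC = 27.6 + 0.9Q.
Set SMC = demand: 27.6 + 0.9Q = 71.0 - 0.5Q → Q* = 31.0000.
Consumer price on the demand curve at Q*: 71.0 − 0.5×31.0000 = 55.5000.

P = $55.5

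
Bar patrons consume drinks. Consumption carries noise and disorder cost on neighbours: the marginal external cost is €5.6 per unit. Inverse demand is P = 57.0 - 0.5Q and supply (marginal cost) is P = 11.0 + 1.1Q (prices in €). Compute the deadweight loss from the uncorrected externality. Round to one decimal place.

DWL = €9.8

Market equilibrium (private): 11.0 + 1.1Q = 57.0 - 0.5Q → Q_m = 28.7500.
Social marginal benefit = demand − MEC = 51.4 - 0.5Q.
Set SMB = MC: 51.4 - 0.5Q = 11.0 + 1.1Q → Q* = 25.2500.
Between Q* and Q_m the wedge MC − SMB runs linearly from 0 to MEC(Q_m), so the loss is a triangle.
DWL = ½ × 3.5000 × 5.6000 = 9.8000.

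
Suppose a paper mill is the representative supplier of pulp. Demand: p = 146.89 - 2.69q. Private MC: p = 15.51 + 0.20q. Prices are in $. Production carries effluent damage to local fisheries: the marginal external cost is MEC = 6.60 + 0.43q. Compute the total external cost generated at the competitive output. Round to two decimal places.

Market equilibrium (private): 15.51 + 0.20q = 146.89 - 2.69q → q_m = 45.4602.
Total external cost = ∫₀^{q_m} (6.60 + 0.43q) dq = 6.60×45.4602 + ½×0.43×45.4602² = 744.3627.

$744.36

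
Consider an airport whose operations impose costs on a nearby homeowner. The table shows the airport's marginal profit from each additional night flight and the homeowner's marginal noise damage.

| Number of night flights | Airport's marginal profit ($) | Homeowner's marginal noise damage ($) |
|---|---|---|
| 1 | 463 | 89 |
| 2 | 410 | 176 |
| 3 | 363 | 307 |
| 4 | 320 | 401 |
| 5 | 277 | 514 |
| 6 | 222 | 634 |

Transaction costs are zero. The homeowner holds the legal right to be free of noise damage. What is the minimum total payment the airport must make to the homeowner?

Efficient level: marginal profit ≥ marginal noise damage through level 3, so k* = 3.
With the homeowner holding the right, the airport must at least compensate total damage at k*: 89 + 176 + 307 = 572.

$572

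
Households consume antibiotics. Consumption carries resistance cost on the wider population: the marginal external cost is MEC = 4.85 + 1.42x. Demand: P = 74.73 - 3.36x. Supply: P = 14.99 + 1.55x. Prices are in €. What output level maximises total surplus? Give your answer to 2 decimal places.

x* = 8.67

Social marginal benefit = demand − MEC = 69.88 - 4.78x.
Set SMB = MC: 69.88 - 4.78x = 14.99 + 1.55x → x* = 8.6714.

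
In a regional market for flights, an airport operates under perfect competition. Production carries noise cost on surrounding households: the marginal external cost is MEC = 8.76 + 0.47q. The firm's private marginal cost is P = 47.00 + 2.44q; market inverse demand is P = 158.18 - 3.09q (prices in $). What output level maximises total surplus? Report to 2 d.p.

Social marginal cost = private MC + MEC = 55.76 + 2.91q.
Set SMC = demand: 55.76 + 2.91q = 158.18 - 3.09q → q* = 17.0700.

q* = 17.07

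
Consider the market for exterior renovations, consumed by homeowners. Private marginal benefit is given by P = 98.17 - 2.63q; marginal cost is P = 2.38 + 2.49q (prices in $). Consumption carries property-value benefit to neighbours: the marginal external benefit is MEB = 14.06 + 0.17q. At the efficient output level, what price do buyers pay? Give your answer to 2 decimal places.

Social marginal benefit = demand + MEB = 112.23 - 2.46q.
Set SMB = MC: 112.23 - 2.46q = 2.38 + 2.49q → q* = 22.1919.
Consumer price on the demand curve at q*: 98.17 − 2.63×22.1919 = 39.8053.

P = $39.81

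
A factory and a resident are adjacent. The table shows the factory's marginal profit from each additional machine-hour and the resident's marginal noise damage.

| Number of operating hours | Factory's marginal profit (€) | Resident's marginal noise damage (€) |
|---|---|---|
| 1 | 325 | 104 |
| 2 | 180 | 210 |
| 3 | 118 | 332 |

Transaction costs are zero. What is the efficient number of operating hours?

Bargaining reaches the level where marginal profit last exceeds marginal noise damage.
That holds through level 1 (325 ≥ 104) but not at 2 (180 < 210).

1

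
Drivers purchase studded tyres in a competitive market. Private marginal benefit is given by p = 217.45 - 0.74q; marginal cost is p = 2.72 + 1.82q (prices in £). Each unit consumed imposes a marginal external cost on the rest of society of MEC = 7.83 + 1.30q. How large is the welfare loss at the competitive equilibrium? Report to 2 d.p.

DWL = £1769.33

Market equilibrium (private): 2.72 + 1.82q = 217.45 - 0.74q → q_m = 83.8789.
Social marginal benefit = demand − MEC = 209.62 - 2.04q.
Set SMB = MC: 209.62 - 2.04q = 2.72 + 1.82q → q* = 53.6010.
Between q* and q_m the wedge MC − SMB runs linearly from 0 to MEC(q_m), so the loss is a triangle.
DWL = ½ × 30.2779 × 116.8726 = 1769.3284.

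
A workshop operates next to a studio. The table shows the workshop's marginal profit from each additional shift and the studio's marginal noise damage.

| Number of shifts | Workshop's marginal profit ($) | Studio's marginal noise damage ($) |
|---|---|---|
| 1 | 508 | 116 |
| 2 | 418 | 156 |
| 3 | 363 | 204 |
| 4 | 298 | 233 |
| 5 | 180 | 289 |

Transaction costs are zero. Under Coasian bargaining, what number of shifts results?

4

Bargaining reaches the level where marginal profit last exceeds marginal noise damage.
That holds through level 4 (298 ≥ 233) but not at 5 (180 < 289).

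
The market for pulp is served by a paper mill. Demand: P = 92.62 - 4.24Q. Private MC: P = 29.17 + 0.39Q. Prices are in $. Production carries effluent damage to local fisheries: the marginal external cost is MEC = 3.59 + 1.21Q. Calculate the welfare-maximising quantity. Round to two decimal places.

Q* = 10.25

Social marginal cost = private MC + MEC = 32.76 + 1.60Q.
Set SMC = demand: 32.76 + 1.60Q = 92.62 - 4.24Q → Q* = 10.2500.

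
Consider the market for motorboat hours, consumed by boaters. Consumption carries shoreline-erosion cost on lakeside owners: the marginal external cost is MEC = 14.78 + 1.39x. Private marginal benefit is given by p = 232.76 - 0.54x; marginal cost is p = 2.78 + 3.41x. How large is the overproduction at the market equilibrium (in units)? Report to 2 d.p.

Market equilibrium (private): 2.78 + 3.41x = 232.76 - 0.54x → x_m = 58.2228.
Social marginal benefit = demand − MEC = 217.98 - 1.93x.
Set SMB = MC: 217.98 - 1.93x = 2.78 + 3.41x → x* = 40.2996.
Gap = |58.2228 − 40.2996| = 17.9232.

17.92 units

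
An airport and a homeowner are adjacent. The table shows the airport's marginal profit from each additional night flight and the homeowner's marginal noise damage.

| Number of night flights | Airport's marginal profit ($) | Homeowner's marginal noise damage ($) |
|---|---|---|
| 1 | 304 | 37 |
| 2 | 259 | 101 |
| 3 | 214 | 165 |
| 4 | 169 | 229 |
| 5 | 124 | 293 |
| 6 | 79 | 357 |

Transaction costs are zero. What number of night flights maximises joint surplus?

Bargaining reaches the level where marginal profit last exceeds marginal noise damage.
That holds through level 3 (214 ≥ 165) but not at 4 (169 < 229).

3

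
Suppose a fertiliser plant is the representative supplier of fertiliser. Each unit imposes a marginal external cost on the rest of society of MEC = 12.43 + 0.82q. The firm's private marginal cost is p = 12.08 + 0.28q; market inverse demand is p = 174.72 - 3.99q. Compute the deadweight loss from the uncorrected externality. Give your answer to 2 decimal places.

Market equilibrium (private): 12.08 + 0.28q = 174.72 - 3.99q → q_m = 38.0890.
Social marginal cost = private MC + MEC = 24.51 + 1.10q.
Set SMC = demand: 24.51 + 1.10q = 174.72 - 3.99q → q* = 29.5108.
Between q* and q_m the wedge SMC − demand runs linearly from 0 to MEC(q_m), so the loss is a triangle.
DWL = ½ × 8.5782 × 43.6630 = 187.2750.

DWL = 187.27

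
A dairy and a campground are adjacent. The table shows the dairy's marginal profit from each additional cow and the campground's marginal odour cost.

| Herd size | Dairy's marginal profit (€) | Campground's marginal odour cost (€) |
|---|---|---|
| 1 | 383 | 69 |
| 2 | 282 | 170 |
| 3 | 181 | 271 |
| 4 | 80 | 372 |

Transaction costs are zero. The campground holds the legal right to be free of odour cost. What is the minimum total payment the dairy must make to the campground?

€239

Efficient level: marginal profit ≥ marginal odour cost through level 2, so k* = 2.
With the campground holding the right, the dairy must at least compensate total damage at k*: 69 + 170 = 239.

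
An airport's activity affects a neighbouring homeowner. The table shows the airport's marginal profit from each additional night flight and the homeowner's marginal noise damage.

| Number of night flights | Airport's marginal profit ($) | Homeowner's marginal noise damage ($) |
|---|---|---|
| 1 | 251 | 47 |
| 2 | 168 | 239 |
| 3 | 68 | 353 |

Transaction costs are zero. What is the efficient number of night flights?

Bargaining reaches the level where marginal profit last exceeds marginal noise damage.
That holds through level 1 (251 ≥ 47) but not at 2 (168 < 239).

1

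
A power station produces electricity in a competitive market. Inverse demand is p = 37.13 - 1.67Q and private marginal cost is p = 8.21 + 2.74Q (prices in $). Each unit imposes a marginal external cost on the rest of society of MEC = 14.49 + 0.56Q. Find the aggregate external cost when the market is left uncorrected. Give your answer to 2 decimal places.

Market equilibrium (private): 8.21 + 2.74Q = 37.13 - 1.67Q → Q_m = 6.5578.
Total external cost = ∫₀^{Q_m} (14.49 + 0.56Q) dQ = 14.49×6.5578 + ½×0.56×6.5578² = 107.0638.

$107.06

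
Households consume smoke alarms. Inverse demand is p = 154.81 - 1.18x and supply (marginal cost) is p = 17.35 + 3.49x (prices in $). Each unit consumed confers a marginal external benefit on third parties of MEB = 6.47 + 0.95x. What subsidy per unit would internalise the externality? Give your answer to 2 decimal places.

Social marginal benefit = demand + MEB = 161.28 - 0.23x.
Set SMB = MC: 161.28 - 0.23x = 17.35 + 3.49x → x* = 38.6909.
The Pigouvian subsidy equals MEB at x*: 6.47 + 0.95×38.6909 = 43.2264.

subsidy = $43.23 per unit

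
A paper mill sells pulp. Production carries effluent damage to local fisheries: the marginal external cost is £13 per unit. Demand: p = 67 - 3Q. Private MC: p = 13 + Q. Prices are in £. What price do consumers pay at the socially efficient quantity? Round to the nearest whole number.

Social marginal cost = private MC + MEC = 26 + Q.
Set SMC = demand: 26 + Q = 67 - 3Q → Q* = 10.2500.
Consumer price on the demand curve at Q*: 67 − 3×10.2500 = 36.2500.

P = £36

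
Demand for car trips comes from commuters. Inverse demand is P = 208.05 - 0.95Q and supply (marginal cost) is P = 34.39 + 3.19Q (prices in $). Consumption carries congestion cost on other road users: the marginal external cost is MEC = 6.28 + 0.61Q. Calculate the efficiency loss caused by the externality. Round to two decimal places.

DWL = $106.90

Market equilibrium (private): 34.39 + 3.19Q = 208.05 - 0.95Q → Q_m = 41.9469.
Social marginal benefit = demand − MEC = 201.77 - 1.56Q.
Set SMB = MC: 201.77 - 1.56Q = 34.39 + 3.19Q → Q* = 35.2379.
The loss is the area between SMB and MC from Q* to Q_m; with linear curves that's a triangle of height MEC(Q_m).
DWL = ½ × 6.7090 × 31.8676 = 106.8999.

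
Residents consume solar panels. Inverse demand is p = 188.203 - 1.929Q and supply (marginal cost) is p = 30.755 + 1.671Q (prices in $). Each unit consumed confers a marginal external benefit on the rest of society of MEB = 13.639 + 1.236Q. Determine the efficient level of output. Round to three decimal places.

Social marginal benefit = demand + MEB = 201.842 - 0.693Q.
Set SMB = MC: 201.842 - 0.693Q = 30.755 + 1.671Q → Q* = 72.3718.

Q* = 72.372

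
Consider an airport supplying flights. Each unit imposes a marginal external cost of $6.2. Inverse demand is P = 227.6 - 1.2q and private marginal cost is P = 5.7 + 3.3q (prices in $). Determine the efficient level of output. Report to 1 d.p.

Social marginal cost = private MC + MEC = 11.9 + 3.3q.
Set SMC = demand: 11.9 + 3.3q = 227.6 - 1.2q → q* = 47.9333.

q* = 47.9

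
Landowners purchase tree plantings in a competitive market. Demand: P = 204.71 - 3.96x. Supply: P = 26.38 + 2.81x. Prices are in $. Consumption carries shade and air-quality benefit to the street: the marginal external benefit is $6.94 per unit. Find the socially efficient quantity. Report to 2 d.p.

Social marginal benefit = demand + MEB = 211.65 - 3.96x.
Set SMB = MC: 211.65 - 3.96x = 26.38 + 2.81x → x* = 27.3663.

x* = 27.37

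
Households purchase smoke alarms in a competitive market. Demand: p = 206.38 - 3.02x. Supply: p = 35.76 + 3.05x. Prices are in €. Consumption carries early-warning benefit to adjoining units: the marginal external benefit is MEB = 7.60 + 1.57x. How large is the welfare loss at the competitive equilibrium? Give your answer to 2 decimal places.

Market equilibrium (private): 35.76 + 3.05x = 206.38 - 3.02x → x_m = 28.1087.
Social marginal benefit = demand + MEB = 213.98 - 1.45x.
Set SMB = MC: 213.98 - 1.45x = 35.76 + 3.05x → x* = 39.6044.
The loss is the area between SMB and MC from x* to x_m; with linear curves that's a triangle of height MEB(x_m).
DWL = ½ × 11.4957 × 51.7307 = 297.3403.

DWL = €297.34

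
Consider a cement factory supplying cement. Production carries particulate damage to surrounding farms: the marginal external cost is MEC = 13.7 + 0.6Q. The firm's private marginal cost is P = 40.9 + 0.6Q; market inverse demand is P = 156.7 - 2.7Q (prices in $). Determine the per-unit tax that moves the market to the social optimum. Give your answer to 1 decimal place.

tax = $29.4 per unit

Social marginal cost = private MC + MEC = 54.6 + 1.2Q.
Set SMC = demand: 54.6 + 1.2Q = 156.7 - 2.7Q → Q* = 26.1795.
The Pigouvian tax equals MEC at Q*: 13.7 + 0.6×26.1795 = 29.4077.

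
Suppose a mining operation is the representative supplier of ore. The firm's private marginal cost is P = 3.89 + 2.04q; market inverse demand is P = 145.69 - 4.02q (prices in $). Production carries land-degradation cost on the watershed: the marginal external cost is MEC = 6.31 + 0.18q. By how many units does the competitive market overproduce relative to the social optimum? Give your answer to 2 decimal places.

Market equilibrium (private): 3.89 + 2.04q = 145.69 - 4.02q → q_m = 23.3993.
Social marginal cost = private MC + MEC = 10.20 + 2.22q.
Set SMC = demand: 10.20 + 2.22q = 145.69 - 4.02q → q* = 21.7131.
Gap = |23.3993 − 21.7131| = 1.6862.

1.69 units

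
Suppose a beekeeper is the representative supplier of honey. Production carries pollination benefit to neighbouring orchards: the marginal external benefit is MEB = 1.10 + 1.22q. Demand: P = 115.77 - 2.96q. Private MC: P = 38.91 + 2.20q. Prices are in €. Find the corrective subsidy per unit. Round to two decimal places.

Social marginal cost = private MC − MEB = 37.81 + 0.98q.
Set SMC = demand: 37.81 + 0.98q = 115.77 - 2.96q → q* = 19.7868.
The Pigouvian subsidy equals MEB at q*: 1.10 + 1.22×19.7868 = 25.2399.

subsidy = €25.24 per unit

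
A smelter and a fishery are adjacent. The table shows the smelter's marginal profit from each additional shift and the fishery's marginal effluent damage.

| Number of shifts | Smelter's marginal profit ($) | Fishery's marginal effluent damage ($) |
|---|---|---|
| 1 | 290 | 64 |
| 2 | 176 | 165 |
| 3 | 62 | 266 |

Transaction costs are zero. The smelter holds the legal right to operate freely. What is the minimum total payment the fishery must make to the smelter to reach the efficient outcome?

$62

Left alone the smelter would choose level 3 (marginal profit stays positive).
Efficient level: k* = 2 (marginal profit ≥ marginal effluent damage through 2).
The fishery must at least cover the smelter's forgone profit from cutting 3→2: 62 = 62.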